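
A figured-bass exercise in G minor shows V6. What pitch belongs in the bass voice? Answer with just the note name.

V in G minor has root D; the chord is D-F#-A.
The figure 6 means first inversion — the third is in the bass.

F#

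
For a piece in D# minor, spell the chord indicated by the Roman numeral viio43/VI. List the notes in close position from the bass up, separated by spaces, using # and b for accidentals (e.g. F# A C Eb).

The slash marks an applied leading-tone chord: viio of VI. In D# minor, VI is B, so the leading tone to it is A#, a half step below.
Building a fully diminished seventh chord on A# gives A#-C#-E-G.
With the 43 figure the chord is in second inversion; from the bass E upward in close position it reads E-G-A#-C#.

E G A# C#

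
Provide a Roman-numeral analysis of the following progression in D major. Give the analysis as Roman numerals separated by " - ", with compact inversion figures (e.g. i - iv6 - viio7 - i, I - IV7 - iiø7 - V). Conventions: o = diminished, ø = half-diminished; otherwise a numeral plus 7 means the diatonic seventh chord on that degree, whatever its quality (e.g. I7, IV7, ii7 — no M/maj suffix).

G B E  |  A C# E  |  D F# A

ii6 - V - I

G-B-E: minor triad on E = scale degree 2 → ii6.
A-C#-E: root A is the dominant; major triad there is V.
D-F#-A: root D is the tonic; major triad there is I.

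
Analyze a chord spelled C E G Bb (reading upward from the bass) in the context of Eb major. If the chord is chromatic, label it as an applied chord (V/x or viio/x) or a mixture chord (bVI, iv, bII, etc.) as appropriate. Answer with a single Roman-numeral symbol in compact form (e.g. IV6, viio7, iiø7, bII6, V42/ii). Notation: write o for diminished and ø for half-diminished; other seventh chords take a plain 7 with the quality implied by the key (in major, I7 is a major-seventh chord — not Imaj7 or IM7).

Stacked in thirds the chord is C-E-G-Bb: a dominant seventh chord on C.
C is not a diatonic chord root with this quality in Eb major, but it lies a perfect fifth above F (ii), so the chord functions as an applied dominant of ii.

V7/ii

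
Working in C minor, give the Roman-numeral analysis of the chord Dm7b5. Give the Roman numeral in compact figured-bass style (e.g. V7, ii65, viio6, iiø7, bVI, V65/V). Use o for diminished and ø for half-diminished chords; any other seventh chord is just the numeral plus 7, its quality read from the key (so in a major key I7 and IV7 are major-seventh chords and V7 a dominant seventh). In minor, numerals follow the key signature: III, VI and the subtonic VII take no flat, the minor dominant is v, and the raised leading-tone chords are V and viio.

iiø7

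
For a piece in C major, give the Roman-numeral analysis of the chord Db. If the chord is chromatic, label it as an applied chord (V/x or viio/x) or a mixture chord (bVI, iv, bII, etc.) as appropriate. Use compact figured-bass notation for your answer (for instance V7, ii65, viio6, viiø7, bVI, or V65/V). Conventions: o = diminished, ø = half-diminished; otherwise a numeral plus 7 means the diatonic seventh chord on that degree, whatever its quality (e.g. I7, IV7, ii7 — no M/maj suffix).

bII

Stacked in thirds the chord is Db-F-Ab: a major triad on Db.
Db is the lowered second degree of C major (diatonic 2 would be D). This is the Neapolitan chord — a major triad on the lowered second degree.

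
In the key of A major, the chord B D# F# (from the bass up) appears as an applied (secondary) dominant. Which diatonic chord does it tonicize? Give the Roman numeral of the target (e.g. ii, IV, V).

V

The chord is a major triad on B.
A dominant resolves down a perfect fifth: B → E. In A major, E is scale degree 5, i.e. V.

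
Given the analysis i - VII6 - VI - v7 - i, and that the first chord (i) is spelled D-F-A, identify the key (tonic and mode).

D minor

The chord Dm is a minor triad rooted on D; its label is i.
If D is scale degree 1 and the mode makes that degree carry a minor triad, the tonic is D and the mode is minor.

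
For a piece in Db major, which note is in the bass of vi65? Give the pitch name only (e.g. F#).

Db

vi in Db major has root Bb; the chord is Bb-Db-F-Ab.
The figure 65 means first inversion — the third is in the bass.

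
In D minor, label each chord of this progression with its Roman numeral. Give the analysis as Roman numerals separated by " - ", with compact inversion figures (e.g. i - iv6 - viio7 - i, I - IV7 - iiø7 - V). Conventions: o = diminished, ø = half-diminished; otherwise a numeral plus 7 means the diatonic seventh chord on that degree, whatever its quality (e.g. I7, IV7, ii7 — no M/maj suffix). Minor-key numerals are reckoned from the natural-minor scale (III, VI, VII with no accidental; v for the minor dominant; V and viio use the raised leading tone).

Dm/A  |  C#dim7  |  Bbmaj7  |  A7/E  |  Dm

Dm/A has root D, degree 1 in D minor, so i64.
C#dim7 has root C#, degree 7 in D minor, so viio7.
Bbmaj7: major seventh chord on Bb = scale degree 6 → VI7.
A7/E has root A, degree 5 in D minor, so V43.
Dm has root D, degree 1 in D minor, so i.

i64 - viio7 - VI7 - V43 - i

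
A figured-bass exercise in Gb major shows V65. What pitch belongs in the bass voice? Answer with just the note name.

F

V in Gb major has root Db; the chord is Db-F-Ab-Cb.
The figure 65 means first inversion — the third is in the bass.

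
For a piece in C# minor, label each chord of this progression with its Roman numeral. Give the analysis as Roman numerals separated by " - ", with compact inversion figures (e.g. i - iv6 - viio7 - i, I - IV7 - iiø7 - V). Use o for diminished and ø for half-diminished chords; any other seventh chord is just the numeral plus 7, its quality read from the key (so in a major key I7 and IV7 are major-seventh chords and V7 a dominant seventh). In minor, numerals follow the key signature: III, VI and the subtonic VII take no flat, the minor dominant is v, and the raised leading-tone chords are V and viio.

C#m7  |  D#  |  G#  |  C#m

i7 - V/V - V - i

C#m7 has root C#, degree 1 in C# minor, so i7.
D# is the secondary dominant of V (major triad on D#): V/V.
G# has root G#, degree 5 in C# minor, so V.
C#m: minor triad on C# = scale degree 1 → i.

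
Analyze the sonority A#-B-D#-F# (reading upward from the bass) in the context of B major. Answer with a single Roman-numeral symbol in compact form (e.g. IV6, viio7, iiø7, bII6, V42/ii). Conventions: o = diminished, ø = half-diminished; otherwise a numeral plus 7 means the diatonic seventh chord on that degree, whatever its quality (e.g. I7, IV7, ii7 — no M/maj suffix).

I42

The pitches B-D#-F#-A# form a major seventh chord rooted on B.
B is scale degree 1 in B major, and a major seventh chord on that degree is written I7.
With A# in the bass the chord is in third inversion, so the figured bass is 42.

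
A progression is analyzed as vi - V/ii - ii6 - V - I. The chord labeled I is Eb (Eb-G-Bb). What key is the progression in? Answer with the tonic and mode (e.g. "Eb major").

Eb major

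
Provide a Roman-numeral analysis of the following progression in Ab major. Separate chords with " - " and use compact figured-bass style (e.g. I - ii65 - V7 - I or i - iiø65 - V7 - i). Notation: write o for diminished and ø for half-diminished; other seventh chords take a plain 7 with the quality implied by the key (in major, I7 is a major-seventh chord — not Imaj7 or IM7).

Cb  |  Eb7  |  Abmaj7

Cb: Cb with this quality isn't in the key; it's bIII, borrowed from the parallel minor.
Eb7: root Eb is the dominant; dominant seventh chord there is V7.
Abmaj7: major seventh chord on Ab = scale degree 1 → I7.

bIII - V7 - I7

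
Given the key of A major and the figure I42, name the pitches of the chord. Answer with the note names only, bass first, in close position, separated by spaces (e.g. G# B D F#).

The numeral's case and figure indicate a major seventh chord. In A major its root, the tonic, is A.
Stacking thirds from A gives A-C#-E-G#.
With the 42 figure the chord is in third inversion; from the bass G# upward in close position it reads G#-A-C#-E.

G# A C# E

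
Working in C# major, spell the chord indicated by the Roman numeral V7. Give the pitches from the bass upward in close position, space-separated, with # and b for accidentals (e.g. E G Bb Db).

G# B# D# F#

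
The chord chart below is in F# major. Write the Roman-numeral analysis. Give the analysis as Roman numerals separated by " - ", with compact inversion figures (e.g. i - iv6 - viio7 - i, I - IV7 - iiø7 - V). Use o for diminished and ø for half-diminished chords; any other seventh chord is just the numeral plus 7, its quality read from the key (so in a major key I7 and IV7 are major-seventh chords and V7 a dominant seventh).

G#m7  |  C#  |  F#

G#m7 has root G#, degree 2 in F# major, so ii7.
C#: major triad on C# = scale degree 5 → V.
F# has root F#, degree 1 in F# major, so I.

ii7 - V - I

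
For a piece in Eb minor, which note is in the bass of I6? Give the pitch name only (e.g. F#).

I in Eb minor has root Eb; the chord is Eb-G-Bb.
The figure 6 means first inversion — the third is in the bass.

G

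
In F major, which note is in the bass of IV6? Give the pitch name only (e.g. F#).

IV in F major has root Bb; the chord is Bb-D-F.
The figure 6 means first inversion — the third is in the bass.

D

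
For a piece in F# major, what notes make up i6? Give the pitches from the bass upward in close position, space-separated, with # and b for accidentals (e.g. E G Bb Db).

A C# F#

i6 is the minor tonic, borrowed from the parallel minor. In F# major that root is F#.
So the chord is F#-A-C#.
With the 6 figure the chord is in first inversion; from the bass A upward in close position it reads A-C#-F#.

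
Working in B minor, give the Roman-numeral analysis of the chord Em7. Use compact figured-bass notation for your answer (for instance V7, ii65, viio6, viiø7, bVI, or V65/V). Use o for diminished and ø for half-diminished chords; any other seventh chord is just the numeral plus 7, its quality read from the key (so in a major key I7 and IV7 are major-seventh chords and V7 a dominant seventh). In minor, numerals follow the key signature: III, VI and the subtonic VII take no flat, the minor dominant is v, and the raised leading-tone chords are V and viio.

iv7

The pitches E-G-B-D form a minor seventh chord rooted on E.
In B minor, E is the subdominant; the diatonic minor seventh chord there is iv7.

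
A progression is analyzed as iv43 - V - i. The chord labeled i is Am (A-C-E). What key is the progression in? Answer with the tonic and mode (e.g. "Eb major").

A minor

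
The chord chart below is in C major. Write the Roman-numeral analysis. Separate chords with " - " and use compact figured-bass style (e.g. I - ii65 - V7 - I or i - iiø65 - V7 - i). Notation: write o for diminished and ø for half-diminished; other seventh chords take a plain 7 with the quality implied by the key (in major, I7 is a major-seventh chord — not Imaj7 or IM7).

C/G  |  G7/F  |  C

C/G: major triad on C = scale degree 1 → I64.
G7/F: dominant seventh chord on G = scale degree 5 → V42.
C has root C, degree 1 in C major, so I.

I64 - V42 - I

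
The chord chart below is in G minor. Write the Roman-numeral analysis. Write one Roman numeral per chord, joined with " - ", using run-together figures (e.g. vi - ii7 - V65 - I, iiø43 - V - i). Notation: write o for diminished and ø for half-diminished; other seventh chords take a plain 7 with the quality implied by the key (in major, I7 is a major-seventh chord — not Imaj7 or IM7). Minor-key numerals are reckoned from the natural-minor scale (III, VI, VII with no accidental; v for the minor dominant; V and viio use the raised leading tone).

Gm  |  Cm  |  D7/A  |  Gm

i - iv - V43 - i

Gm: root G is the tonic; minor triad there is i.
Cm: root C is the subdominant; minor triad there is iv.
D7/A has root D, degree 5 in G minor, so V43.
Gm has root G, degree 1 in G minor, so i.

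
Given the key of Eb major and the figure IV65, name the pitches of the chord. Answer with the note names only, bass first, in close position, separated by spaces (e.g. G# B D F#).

C Eb G Ab

In Eb major, the subdominant is Ab, and the diatonic chord built there is a major seventh chord.
That chord is spelled Ab-C-Eb-G.
With the 65 figure the chord is in first inversion; from the bass C upward in close position it reads C-Eb-G-Ab.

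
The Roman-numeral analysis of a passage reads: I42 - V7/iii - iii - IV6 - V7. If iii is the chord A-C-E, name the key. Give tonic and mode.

iii is given as A-C-E — a minor triad with root A.
iii on A implies A is the mediant; that puts the tonic at F, and the lowercase numeral fits major mode.

F major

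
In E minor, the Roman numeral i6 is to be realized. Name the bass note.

i in E minor has root E; the chord is E-G-B.
The figure 6 means first inversion — the third is in the bass.

G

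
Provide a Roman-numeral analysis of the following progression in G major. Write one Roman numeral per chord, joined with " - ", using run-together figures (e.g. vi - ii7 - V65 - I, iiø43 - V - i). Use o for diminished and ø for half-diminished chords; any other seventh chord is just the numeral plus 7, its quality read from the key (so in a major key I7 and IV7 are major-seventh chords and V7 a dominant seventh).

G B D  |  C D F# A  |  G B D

I - V42 - I

G-B-D: root G is the tonic; major triad there is I.
C-D-F#-A: dominant seventh chord on D = scale degree 5 → V42.
G-B-D: major triad on G = scale degree 1 → I.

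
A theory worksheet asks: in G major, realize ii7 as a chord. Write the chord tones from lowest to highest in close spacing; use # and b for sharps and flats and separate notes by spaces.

A C E G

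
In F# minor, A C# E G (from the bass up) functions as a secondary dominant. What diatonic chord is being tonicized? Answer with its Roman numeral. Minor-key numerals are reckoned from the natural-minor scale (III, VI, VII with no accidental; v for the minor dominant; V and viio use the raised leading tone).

The chord is a dominant seventh chord on A.
A dominant resolves down a perfect fifth: A → D. In F# minor, D is scale degree 6, i.e. VI.

VI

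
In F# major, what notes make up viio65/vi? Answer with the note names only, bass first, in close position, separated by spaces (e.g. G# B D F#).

The slash marks an applied leading-tone chord: viio of vi. In F# major, vi is D#, so the leading tone to it is C##, a half step below.
Building a fully diminished seventh chord on C## gives C##-E#-G#-B.
With the 65 figure the chord is in first inversion; from the bass E# upward in close position it reads E#-G#-B-C##.

E# G# B C##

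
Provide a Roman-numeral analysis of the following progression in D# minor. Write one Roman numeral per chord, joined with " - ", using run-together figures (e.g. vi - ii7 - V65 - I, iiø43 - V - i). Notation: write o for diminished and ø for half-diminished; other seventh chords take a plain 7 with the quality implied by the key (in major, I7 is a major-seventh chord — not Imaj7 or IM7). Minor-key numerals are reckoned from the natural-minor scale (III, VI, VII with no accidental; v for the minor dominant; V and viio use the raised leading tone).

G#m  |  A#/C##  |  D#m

iv - V6 - i

G#m has root G#, degree 4 in D# minor, so iv.
A#/C##: root A# is the dominant; major triad there is V6.
D#m has root D#, degree 1 in D# minor, so i.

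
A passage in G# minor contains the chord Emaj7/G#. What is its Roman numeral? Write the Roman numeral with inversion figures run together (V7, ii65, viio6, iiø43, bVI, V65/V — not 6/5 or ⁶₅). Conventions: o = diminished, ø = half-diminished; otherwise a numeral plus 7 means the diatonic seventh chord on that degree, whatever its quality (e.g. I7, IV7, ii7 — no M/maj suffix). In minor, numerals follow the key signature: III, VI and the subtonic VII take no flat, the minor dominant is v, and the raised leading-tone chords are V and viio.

VI65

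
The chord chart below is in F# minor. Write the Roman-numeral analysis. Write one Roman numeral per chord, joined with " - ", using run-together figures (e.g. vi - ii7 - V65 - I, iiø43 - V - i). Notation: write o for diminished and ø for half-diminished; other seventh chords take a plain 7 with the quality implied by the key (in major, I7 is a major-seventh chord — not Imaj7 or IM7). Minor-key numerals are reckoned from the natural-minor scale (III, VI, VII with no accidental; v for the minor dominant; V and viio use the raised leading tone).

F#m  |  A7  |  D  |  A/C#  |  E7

i - V7/VI - VI - III6 - VII7

F#m: minor triad on F# = scale degree 1 → i.
A7: a dominant seventh chord on A, the applied dominant of VI → V7/VI.
D: root D is the submediant; major triad there is VI.
A/C#: root A is the mediant; major triad there is III6.
E7: dominant seventh chord on E = scale degree 7 → VII7.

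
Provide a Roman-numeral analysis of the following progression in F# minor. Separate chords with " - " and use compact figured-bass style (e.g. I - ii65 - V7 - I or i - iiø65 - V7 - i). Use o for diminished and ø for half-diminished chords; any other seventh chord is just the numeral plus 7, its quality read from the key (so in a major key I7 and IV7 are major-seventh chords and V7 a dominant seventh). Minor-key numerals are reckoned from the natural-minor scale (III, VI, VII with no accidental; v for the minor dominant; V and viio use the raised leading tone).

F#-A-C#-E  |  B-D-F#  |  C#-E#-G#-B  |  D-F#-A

F#-A-C#-E has root F#, degree 1 in F# minor, so i7.
B-D-F#: minor triad on B = scale degree 4 → iv.
C#-E#-G#-B: root C# is the dominant; dominant seventh chord there is V7.
D-F#-A: root D is the submediant; major triad there is VI.

i7 - iv - V7 - VI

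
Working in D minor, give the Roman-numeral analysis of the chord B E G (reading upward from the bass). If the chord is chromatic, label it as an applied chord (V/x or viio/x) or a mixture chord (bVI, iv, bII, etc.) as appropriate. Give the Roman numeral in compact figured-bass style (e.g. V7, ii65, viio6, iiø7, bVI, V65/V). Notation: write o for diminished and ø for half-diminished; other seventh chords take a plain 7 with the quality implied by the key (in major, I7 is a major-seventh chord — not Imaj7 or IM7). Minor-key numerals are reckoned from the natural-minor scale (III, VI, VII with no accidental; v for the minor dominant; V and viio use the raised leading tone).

ii64

The pitches E-G-B form a minor triad rooted on E.
E is the second degree of D minor. This is the minor supertonic, borrowed from the parallel major (the Dorian ii).
With B in the bass the chord is in second inversion, so the figured bass is 64.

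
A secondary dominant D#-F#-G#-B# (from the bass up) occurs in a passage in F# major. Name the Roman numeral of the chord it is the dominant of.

The chord is a dominant seventh chord on G#.
A dominant resolves down a perfect fifth: G# → C#. In F# major, C# is scale degree 5, i.e. V.

V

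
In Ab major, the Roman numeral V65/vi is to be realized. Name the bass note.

E

The applied chord V65/vi is rooted on C: C-E-G-Bb.
The figure 65 means first inversion — the third is in the bass.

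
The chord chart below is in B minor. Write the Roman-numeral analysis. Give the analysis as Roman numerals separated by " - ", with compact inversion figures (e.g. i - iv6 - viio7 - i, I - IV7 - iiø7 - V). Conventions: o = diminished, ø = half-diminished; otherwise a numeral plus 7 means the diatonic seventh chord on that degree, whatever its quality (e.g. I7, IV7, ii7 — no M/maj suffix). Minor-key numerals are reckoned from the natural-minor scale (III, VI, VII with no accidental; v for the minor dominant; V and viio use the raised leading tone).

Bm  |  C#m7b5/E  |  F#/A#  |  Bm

Bm has root B, degree 1 in B minor, so i.
C#m7b5/E: root C# is the supertonic; half-diminished seventh chord there is iiø65.
F#/A#: major triad on F# = scale degree 5 → V6.
Bm: root B is the tonic; minor triad there is i.

i - iiø65 - V6 - i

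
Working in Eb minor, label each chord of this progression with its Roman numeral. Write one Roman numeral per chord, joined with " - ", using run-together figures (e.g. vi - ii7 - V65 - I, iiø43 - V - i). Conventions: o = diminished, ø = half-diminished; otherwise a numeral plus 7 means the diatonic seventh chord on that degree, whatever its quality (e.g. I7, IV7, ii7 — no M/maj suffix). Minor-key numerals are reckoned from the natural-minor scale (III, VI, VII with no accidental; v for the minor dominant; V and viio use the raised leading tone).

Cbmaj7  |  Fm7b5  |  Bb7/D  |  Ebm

VI7 - iiø7 - V65 - i

Cbmaj7: root Cb is the submediant; major seventh chord there is VI7.
Fm7b5: half-diminished seventh chord on F = scale degree 2 → iiø7.
Bb7/D: root Bb is the dominant; dominant seventh chord there is V65.
Ebm: root Eb is the tonic; minor triad there is i.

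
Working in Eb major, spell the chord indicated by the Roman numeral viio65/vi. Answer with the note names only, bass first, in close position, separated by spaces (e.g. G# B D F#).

D F Ab B

The slash marks an applied leading-tone chord: viio of vi. In Eb major, vi is C, so the leading tone to it is B, a half step below.
Building a fully diminished seventh chord on B gives B-D-F-Ab.
With the 65 figure the chord is in first inversion; from the bass D upward in close position it reads D-F-Ab-B.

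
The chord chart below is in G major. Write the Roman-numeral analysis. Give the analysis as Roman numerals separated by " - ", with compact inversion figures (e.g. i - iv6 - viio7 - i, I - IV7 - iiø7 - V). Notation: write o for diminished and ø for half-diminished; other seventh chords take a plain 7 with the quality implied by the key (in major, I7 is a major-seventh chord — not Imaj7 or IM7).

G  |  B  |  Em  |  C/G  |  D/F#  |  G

I - V/vi - vi - IV64 - V6 - I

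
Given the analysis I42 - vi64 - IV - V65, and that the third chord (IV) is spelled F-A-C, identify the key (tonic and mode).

C major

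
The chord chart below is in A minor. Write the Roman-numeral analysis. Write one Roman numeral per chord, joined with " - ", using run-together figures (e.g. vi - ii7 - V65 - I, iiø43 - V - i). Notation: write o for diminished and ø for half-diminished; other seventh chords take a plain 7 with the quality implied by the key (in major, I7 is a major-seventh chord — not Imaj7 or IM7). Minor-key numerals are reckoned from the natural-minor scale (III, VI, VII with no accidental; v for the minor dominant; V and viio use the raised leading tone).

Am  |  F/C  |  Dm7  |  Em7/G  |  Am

i - VI64 - iv7 - v65 - i

Am has root A, degree 1 in A minor, so i.
F/C: major triad on F = scale degree 6 → VI64.
Dm7: minor seventh chord on D = scale degree 4 → iv7.
Em7/G has root E, degree 5 in A minor, so v65.
Am: minor triad on A = scale degree 1 → i.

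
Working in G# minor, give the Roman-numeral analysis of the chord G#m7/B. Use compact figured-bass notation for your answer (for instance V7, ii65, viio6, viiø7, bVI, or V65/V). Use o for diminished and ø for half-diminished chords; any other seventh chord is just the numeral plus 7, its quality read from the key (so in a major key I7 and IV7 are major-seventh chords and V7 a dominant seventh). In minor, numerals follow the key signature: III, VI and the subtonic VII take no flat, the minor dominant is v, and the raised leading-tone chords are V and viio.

The pitches G#-B-D#-F# form a minor seventh chord rooted on G#.
In G# minor, G# is the tonic; the diatonic minor seventh chord there is i7.
With B in the bass the chord is in first inversion, so the figured bass is 65.

i65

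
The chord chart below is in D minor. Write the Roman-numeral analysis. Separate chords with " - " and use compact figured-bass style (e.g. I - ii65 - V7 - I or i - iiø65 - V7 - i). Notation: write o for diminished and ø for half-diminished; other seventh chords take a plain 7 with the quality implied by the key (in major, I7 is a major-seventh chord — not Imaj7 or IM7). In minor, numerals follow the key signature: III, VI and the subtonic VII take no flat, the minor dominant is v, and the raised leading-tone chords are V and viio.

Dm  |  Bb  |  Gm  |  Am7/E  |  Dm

i - VI - iv - v43 - i

Dm has root D, degree 1 in D minor, so i.
Bb has root Bb, degree 6 in D minor, so VI.
Gm: minor triad on G = scale degree 4 → iv.
Am7/E: minor seventh chord on A = scale degree 5 → v43.
Dm has root D, degree 1 in D minor, so i.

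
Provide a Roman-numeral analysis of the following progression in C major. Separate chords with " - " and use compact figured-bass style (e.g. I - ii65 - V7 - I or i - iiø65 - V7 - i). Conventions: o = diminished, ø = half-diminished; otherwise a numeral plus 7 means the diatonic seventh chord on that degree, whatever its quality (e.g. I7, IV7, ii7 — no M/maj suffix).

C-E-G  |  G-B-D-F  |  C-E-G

C-E-G: major triad on C = scale degree 1 → I.
G-B-D-F has root G, degree 5 in C major, so V7.
C-E-G has root C, degree 1 in C major, so I.

I - V7 - I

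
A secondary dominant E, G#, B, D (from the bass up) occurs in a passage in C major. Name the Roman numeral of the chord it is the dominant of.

The chord is a dominant seventh chord on E.
A dominant resolves down a perfect fifth: E → A. In C major, A is scale degree 6, i.e. vi.

vi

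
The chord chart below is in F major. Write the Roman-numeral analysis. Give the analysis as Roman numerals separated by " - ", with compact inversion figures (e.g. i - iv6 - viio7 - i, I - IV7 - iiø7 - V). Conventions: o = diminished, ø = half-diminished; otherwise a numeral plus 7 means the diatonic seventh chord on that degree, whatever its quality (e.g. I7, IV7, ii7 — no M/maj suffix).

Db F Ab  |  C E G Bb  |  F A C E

bVI - V7 - I7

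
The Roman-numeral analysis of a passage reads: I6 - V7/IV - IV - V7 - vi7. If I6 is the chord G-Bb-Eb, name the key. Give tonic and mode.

The anchor chord is a major triad on Eb, labeled I6.
If Eb is scale degree 1 and the mode makes that degree carry a major triad, the tonic is Eb and the mode is major.

Eb major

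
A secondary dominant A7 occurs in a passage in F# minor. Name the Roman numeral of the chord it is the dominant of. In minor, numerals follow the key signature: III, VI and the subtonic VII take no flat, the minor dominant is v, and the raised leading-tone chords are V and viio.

VI

The chord is a dominant seventh chord on A.
A dominant resolves down a perfect fifth: A → D. In F# minor, D is scale degree 6, i.e. VI.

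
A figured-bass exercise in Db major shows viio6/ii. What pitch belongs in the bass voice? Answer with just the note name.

The applied chord viio6/ii is rooted on D: D-F-Ab.
The figure 6 means first inversion — the third is in the bass.

F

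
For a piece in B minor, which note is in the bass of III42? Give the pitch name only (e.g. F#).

C#

III in B minor has root D; the chord is D-F#-A-C#.
The figure 42 means third inversion — the seventh is in the bass.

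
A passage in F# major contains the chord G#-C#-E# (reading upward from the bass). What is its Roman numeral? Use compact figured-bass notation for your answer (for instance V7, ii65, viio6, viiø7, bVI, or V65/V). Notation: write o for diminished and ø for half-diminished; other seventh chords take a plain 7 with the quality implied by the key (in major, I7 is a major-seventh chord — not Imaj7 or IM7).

The pitches C#-E#-G# form a major triad rooted on C#.
In F# major, C# is the dominant; the diatonic major triad there is V.
With G# in the bass the chord is in second inversion, so the figured bass is 64.

V64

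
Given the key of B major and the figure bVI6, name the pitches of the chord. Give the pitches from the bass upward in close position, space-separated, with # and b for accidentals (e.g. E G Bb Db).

B D G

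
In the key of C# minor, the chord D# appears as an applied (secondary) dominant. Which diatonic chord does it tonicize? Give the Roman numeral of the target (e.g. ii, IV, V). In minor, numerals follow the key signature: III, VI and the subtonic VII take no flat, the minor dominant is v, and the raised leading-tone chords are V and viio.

V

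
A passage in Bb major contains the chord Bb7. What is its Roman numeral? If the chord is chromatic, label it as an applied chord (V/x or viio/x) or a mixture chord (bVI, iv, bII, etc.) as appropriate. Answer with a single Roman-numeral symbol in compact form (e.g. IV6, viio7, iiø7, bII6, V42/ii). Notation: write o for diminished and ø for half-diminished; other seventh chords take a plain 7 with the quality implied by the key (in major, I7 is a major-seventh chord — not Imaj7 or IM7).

Stacked in thirds the chord is Bb-D-F-Ab: a dominant seventh chord on Bb.
Bb is not a diatonic chord root with this quality in Bb major, but it lies a perfect fifth above Eb (IV), so the chord functions as an applied dominant of IV.

V7/IV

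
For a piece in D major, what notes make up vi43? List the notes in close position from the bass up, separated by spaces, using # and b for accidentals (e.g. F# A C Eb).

The numeral's case and figure indicate a minor seventh chord. In D major its root, the sixth degree, is B.
That chord is spelled B-D-F#-A.
The figured bass 43 indicates second inversion, placing the fifth (F#) in the bass: F#-A-B-D.

F# A B D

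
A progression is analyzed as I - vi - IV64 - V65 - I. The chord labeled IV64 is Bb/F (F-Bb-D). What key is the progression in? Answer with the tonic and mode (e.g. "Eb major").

F major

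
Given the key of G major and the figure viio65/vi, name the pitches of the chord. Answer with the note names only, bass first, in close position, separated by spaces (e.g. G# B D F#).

F# A C D#

The slash marks an applied leading-tone chord: viio of vi. In G major, vi is E, so the leading tone to it is D#, a half step below.
Building a fully diminished seventh chord on D# gives D#-F#-A-C.
With the 65 figure the chord is in first inversion; from the bass F# upward in close position it reads F#-A-C-D#.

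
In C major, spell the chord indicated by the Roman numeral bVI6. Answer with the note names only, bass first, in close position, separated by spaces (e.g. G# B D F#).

C Eb Ab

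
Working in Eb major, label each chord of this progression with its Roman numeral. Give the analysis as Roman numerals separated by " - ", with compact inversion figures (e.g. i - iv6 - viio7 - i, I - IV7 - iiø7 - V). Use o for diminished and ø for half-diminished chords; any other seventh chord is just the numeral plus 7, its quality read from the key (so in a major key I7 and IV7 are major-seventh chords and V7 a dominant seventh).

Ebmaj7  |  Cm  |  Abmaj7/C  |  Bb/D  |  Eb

Ebmaj7: major seventh chord on Eb = scale degree 1 → I7.
Cm has root C, degree 6 in Eb major, so vi.
Abmaj7/C: root Ab is the subdominant; major seventh chord there is IV65.
Bb/D: root Bb is the dominant; major triad there is V6.
Eb has root Eb, degree 1 in Eb major, so I.

I7 - vi - IV65 - V6 - I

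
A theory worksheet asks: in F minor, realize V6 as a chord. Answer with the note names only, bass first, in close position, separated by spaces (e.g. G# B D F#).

E G C

In F minor, the dominant is C. The dominant is major (leading tone raised), so V is a major triad.
Stacking thirds from C gives C-E-G.
The figured bass 6 indicates first inversion, placing the third (E) in the bass: E-G-C.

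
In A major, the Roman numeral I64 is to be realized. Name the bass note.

E

I in A major has root A; the chord is A-C#-E.
The figure 64 means second inversion — the fifth is in the bass.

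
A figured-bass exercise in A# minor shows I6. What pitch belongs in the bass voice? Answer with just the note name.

C##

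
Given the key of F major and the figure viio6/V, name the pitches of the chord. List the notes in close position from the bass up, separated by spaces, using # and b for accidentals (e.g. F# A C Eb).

D F B

The slash marks an applied leading-tone chord: viio of V. In F major, V is C, so the leading tone to it is B, a half step below.
Building a diminished triad on B gives B-D-F.
With the 6 figure the chord is in first inversion; from the bass D upward in close position it reads D-F-B.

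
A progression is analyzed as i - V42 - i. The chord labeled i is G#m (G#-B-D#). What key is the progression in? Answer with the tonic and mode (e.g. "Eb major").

i is given as G#-B-D# — a minor triad with root G#.
If G# is scale degree 1 and the mode makes that degree carry a minor triad, the tonic is G# and the mode is minor.

G# minor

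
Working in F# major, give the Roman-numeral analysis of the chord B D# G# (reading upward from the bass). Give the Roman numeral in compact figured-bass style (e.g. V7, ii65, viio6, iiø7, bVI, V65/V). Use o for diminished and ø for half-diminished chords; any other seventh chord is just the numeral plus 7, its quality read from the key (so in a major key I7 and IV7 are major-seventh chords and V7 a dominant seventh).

ii6

Stacked in thirds the chord is G#-B-D#: a minor triad on G#.
In F# major, G# is the supertonic; the diatonic minor triad there is ii.
With B in the bass the chord is in first inversion, so the figured bass is 6.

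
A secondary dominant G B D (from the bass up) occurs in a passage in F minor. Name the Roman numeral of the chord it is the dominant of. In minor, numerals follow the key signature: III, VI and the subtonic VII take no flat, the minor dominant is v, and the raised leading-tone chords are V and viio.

The chord is a major triad on G.
A dominant resolves down a perfect fifth: G → C. In F minor, C is scale degree 5, i.e. V.

V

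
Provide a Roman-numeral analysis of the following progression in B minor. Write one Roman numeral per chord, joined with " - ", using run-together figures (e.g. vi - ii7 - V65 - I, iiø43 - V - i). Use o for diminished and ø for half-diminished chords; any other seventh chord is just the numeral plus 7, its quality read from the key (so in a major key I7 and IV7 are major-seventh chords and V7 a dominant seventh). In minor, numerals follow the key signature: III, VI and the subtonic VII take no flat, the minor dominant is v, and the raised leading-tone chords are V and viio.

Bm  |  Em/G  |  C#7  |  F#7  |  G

Bm: root B is the tonic; minor triad there is i.
Em/G: root E is the subdominant; minor triad there is iv6.
C#7: a dominant seventh chord on C#, the applied dominant of V → V7/V.
F#7: root F# is the dominant; dominant seventh chord there is V7.
G: major triad on G = scale degree 6 → VI.

i - iv6 - V7/V - V7 - VI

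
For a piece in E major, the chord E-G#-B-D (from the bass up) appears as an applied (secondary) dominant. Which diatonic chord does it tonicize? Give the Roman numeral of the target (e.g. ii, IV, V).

IV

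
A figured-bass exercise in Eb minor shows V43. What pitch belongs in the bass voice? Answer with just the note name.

F

V in Eb minor has root Bb; the chord is Bb-D-F-Ab.
The figure 43 means second inversion — the fifth is in the bass.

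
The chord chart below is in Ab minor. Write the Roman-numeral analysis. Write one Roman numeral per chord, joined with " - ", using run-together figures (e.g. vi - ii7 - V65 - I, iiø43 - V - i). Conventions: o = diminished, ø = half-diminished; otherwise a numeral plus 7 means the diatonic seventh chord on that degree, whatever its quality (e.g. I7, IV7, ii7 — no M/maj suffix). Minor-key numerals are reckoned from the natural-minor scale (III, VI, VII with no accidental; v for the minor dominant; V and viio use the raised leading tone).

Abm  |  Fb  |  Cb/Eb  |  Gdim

i - VI - III6 - viio

Abm has root Ab, degree 1 in Ab minor, so i.
Fb: major triad on Fb = scale degree 6 → VI.
Cb/Eb has root Cb, degree 3 in Ab minor, so III6.
Gdim: diminished triad on G = scale degree 7 → viio.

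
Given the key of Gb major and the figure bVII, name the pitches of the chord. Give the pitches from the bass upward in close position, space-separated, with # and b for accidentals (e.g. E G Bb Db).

bVII is a major triad on the lowered seventh degree (the subtonic), borrowed from the parallel minor. In Gb major that root is Fb.
So the chord is Fb-Ab-Cb, a major triad.

Fb Ab Cb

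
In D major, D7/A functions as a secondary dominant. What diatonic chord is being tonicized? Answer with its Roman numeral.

IV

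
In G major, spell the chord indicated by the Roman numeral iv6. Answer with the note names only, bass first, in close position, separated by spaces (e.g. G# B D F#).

Scale degree 4 in G major is C; here the chord built on it is altered to a minor triad. iv6 is the minor subdominant, borrowed from the parallel minor.
So the chord is C-Eb-G, a minor triad.
With the 6 figure the chord is in first inversion; from the bass Eb upward in close position it reads Eb-G-C.

Eb G C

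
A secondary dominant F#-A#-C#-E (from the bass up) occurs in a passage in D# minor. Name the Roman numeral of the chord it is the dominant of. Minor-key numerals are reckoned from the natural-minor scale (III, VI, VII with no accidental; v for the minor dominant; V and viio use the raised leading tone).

The chord is a dominant seventh chord on F#.
A dominant resolves down a perfect fifth: F# → B. In D# minor, B is scale degree 6, i.e. VI.

VI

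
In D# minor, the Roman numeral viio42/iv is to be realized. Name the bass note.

The applied chord viio42/iv is rooted on F##: F##-A#-C#-E.
The figure 42 means third inversion — the seventh is in the bass.

E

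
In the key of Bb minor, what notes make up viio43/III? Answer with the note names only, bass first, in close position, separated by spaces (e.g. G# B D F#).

The slash marks an applied leading-tone chord: viio of III. In Bb minor, III is Db, so the leading tone to it is C, a half step below.
Building a fully diminished seventh chord on C gives C-Eb-Gb-Bbb.
With the 43 figure the chord is in second inversion; from the bass Gb upward in close position it reads Gb-Bbb-C-Eb.

Gb Bbb C Eb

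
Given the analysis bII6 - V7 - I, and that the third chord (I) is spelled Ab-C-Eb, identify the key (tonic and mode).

I is given as Ab-C-Eb — a major triad with root Ab.
If Ab is scale degree 1 and the mode makes that degree carry a major triad, the tonic is Ab and the mode is major.

Ab major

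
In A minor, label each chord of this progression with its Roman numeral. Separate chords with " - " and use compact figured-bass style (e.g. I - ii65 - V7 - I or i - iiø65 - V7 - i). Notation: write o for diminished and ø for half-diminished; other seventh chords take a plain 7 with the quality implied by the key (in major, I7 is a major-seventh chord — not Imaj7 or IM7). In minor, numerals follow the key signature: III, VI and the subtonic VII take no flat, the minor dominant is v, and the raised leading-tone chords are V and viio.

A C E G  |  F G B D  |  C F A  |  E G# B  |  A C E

A-C-E-G has root A, degree 1 in A minor, so i7.
F-G-B-D: dominant seventh chord on G = scale degree 7 → VII42.
C-F-A: root F is the submediant; major triad there is VI64.
E-G#-B: major triad on E = scale degree 5 → V.
A-C-E: minor triad on A = scale degree 1 → i.

i7 - VII42 - VI64 - V - i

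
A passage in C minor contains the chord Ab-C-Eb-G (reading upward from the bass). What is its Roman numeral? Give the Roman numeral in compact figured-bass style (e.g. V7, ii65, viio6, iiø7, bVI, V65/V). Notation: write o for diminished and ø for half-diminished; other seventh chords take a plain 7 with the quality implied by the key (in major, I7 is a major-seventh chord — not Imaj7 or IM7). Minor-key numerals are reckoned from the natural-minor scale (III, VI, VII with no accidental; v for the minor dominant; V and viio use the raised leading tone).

Stacked in thirds the chord is Ab-C-Eb-G: a major seventh chord on Ab.
In C minor, Ab is the submediant; the diatonic major seventh chord there is VI7.

VI7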